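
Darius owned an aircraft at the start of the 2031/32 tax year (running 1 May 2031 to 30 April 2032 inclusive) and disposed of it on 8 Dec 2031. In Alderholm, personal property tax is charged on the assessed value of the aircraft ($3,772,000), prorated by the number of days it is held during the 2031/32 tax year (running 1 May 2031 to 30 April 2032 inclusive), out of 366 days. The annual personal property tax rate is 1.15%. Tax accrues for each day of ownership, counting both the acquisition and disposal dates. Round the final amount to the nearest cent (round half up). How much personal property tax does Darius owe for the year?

$26,311.25

Days held (1 May – 8 Dec 2031): 222 out of 366
Tax = $3,772,000 × 1.15% × 222/366 = $26,311.2459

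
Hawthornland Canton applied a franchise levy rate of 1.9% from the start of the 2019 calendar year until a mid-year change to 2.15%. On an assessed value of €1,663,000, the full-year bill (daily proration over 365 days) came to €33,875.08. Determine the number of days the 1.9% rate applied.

Let d = days at the first rate; then 365 − d days at the second rate.
€1,663,000 × [1.9%·d + 2.15%·(365−d)] / 365 = €33,875.08
Solving gives d = 165, so the new rate took effect on June 15, 2019.

165 days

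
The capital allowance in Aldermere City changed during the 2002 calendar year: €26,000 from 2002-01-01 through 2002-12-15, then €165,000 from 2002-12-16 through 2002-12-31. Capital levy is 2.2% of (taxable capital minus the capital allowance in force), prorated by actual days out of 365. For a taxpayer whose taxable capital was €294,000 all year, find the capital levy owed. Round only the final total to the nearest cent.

€5,761.95

2002-01-01 to 2002-12-15: 349 days, exemption €26,000 → (€294,000 − €26,000) × 2.2% × 349/365 = €5,637.5452
2002-12-16 to 2002-12-31: 16 days, exemption €165,000 → (€294,000 − €165,000) × 2.2% × 16/365 = €124.4055
Total = €5,761.9507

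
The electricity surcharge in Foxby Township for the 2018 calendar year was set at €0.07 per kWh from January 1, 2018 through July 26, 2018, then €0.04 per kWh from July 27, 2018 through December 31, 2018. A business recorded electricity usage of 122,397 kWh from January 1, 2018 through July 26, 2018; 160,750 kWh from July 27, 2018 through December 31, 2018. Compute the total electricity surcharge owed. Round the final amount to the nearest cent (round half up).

January 1 – July 26, 2018: 122,397 kWh at €0.07/kWh → €8567.79
July 27 – December 31, 2018: 160,750 kWh at €0.04/kWh → €6430.00

€14997.79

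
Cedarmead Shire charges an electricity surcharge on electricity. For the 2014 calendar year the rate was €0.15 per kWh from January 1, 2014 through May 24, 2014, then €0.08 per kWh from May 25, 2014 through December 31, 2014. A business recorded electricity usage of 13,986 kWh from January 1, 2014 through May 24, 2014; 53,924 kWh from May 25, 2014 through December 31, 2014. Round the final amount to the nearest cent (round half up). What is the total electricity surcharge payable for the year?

January 1 – May 24, 2014: 13,986 kWh at €0.15/kWh → €2097.90
May 25 – December 31, 2014: 53,924 kWh at €0.08/kWh → €4313.92

€6411.82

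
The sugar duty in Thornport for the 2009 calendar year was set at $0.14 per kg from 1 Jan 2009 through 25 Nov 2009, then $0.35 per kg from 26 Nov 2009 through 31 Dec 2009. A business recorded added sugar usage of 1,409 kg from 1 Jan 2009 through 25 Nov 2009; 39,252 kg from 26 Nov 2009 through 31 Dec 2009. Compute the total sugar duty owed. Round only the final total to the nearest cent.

1 Jan – 25 Nov 2009: 1,409 kg at $0.14/kg → $197.26
26 Nov – 31 Dec 2009: 39,252 kg at $0.35/kg → $13738.20

$13935.46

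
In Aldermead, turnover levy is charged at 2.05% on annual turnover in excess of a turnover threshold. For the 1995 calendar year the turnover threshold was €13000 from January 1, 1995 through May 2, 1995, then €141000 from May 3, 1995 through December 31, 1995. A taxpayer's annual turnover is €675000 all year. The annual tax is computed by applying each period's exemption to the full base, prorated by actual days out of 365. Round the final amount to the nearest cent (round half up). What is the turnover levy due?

January 1 – May 2, 1995: 122 days, exemption €13000 → (€675000 − €13000) × 2.05% × 122/365 = €4536.0603
May 3 – December 31, 1995: 243 days, exemption €141000 → (€675000 − €141000) × 2.05% × 243/365 = €7288.0027
Total = €11824.0630

€11824.06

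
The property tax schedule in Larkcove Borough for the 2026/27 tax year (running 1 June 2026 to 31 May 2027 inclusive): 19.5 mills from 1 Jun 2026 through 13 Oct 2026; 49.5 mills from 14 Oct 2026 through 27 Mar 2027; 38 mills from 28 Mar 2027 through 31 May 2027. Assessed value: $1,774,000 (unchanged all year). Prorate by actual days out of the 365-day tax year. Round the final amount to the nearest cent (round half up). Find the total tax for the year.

1 Jun – 13 Oct 2026: 135 days at 19.5 mills → $1,774,000 × 1.95% × 135/365 = $12,794.6712
14 Oct 2026 – 27 Mar 2027: 165 days at 49.5 mills → $1,774,000 × 4.95% × 165/365 = $39,696.2877
28 Mar – 31 May 2027: 65 days at 38 mills → $1,774,000 × 3.8% × 65/365 = $12,004.8767
Total = $64,495.8356

$64,495.84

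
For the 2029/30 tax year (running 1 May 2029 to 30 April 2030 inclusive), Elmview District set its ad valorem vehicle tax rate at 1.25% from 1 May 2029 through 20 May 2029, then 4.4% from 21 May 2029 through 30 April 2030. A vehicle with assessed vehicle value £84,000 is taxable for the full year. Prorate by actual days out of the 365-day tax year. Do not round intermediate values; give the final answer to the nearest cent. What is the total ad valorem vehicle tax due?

1 May – 20 May 2029: 20 days at 1.25% → £84,000 × 1.25% × 20/365 = £57.5342
21 May 2029 – 30 April 2030: 345 days at 4.4% → £84,000 × 4.4% × 345/365 = £3,493.4795
Total = £3,551.0137

£3,551.01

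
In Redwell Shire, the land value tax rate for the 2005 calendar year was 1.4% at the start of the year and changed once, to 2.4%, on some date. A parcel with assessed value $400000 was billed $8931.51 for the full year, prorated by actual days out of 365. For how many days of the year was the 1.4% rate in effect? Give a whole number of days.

61 days

Let d = days at the first rate; then 365 − d days at the second rate.
$400000 × [1.4%·d + 2.4%·(365−d)] / 365 = $8931.51
Solving gives d = 61, so the new rate took effect on March 3, 2005.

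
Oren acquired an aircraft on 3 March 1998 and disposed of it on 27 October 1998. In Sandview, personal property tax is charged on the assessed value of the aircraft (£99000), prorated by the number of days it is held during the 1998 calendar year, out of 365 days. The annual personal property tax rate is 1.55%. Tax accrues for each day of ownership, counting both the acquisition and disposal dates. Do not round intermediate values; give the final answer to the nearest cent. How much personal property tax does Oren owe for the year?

Days held (3 March – 27 October 1998): 239 out of 365
Tax = £99000 × 1.55% × 239/365 = £1004.7822

£1004.78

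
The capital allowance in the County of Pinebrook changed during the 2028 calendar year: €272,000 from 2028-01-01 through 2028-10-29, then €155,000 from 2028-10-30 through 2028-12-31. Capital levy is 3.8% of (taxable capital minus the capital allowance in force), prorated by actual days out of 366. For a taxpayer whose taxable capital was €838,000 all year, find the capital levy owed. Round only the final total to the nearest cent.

2028-01-01 to 2028-10-29: 303 days, exemption €272,000 → (€838,000 − €272,000) × 3.8% × 303/366 = €17,805.8033
2028-10-30 to 2028-12-31: 63 days, exemption €155,000 → (€838,000 − €155,000) × 3.8% × 63/366 = €4,467.4918
Total = €22,273.2951

€22,273.30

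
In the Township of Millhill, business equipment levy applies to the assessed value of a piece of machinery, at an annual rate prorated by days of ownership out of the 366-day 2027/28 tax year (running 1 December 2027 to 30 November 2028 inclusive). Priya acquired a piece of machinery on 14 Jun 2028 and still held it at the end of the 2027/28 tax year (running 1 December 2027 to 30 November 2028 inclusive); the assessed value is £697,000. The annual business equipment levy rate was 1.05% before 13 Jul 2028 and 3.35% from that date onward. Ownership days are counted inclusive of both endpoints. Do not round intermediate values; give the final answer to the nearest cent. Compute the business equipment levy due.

14 Jun – 12 Jul 2028: 29 days at 1.05% → £697,000 × 1.05% × 29/366 = £579.8811
13 Jul – 30 Nov 2028: 141 days at 3.35% → £697,000 × 3.35% × 141/366 = £8,995.2992
Total = £9,575.1803

£9,575.18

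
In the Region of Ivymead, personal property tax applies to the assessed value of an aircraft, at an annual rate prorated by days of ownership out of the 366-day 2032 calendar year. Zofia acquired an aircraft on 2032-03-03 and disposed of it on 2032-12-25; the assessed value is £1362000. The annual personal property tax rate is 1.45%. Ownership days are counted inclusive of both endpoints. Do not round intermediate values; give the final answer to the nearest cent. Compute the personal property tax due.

£16079.79

Days held (2032-03-03 to 2032-12-25): 298 out of 366
Tax = £1362000 × 1.45% × 298/366 = £16079.7869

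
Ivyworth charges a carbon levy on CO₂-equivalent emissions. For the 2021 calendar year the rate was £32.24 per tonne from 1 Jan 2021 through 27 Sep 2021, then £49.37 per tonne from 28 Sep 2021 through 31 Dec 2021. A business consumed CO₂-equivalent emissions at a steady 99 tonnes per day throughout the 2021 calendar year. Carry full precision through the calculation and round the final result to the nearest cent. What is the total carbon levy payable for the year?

£1,326,100.05

1 Jan – 27 Sep 2021: 270 days × 99 tonnes/day = 26,730 tonnes at £32.24/tonne → £861,775.20
28 Sep – 31 Dec 2021: 95 days × 99 tonnes/day = 9,405 tonnes at £49.37/tonne → £464,324.85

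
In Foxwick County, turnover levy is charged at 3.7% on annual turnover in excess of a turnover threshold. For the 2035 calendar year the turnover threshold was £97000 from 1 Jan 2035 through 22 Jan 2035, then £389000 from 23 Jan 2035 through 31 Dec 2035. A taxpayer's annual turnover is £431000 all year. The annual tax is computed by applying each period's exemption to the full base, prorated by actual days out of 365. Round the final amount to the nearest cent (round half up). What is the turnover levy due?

£2205.20

1 Jan – 22 Jan 2035: 22 days, exemption £97000 → (£431000 − £97000) × 3.7% × 22/365 = £744.8658
23 Jan – 31 Dec 2035: 343 days, exemption £389000 → (£431000 − £389000) × 3.7% × 343/365 = £1460.3342
Total = £2205.2000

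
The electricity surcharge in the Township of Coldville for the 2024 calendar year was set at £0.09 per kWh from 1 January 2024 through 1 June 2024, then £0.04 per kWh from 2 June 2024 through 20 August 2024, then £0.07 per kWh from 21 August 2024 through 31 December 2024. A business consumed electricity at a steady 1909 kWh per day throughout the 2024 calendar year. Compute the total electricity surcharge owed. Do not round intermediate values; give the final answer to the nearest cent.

1 January – 1 June 2024: 153 days × 1909 kWh/day = 292,077 kWh at £0.09/kWh → £26,286.93
2 June – 20 August 2024: 80 days × 1909 kWh/day = 152,720 kWh at £0.04/kWh → £6,108.80
21 August – 31 December 2024: 133 days × 1909 kWh/day = 253,897 kWh at £0.07/kWh → £17,772.79

£50,168.52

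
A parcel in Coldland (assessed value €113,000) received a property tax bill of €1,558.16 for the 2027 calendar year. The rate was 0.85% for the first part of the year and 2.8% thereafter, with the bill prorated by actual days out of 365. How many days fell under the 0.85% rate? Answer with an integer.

Let d = days at the first rate; then 365 − d days at the second rate.
€113,000 × [0.85%·d + 2.8%·(365−d)] / 365 = €1,558.16
Solving gives d = 266, so the new rate took effect on 24 September 2027.

266 days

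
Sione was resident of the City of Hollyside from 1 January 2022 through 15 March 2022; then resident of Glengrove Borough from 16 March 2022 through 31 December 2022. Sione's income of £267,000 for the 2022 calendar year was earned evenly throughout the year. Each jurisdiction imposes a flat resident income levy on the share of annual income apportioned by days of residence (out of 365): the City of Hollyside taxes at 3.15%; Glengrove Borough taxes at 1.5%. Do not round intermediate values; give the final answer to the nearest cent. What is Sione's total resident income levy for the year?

The City of Hollyside, 1 January – 15 March 2022: 74 days → £267,000 × 3.15% × 74/365 = £1,705.1425
Glengrove Borough, 16 March – 31 December 2022: 291 days → £267,000 × 1.5% × 291/365 = £3,193.0274
Total = £4,898.1699

£4,898.17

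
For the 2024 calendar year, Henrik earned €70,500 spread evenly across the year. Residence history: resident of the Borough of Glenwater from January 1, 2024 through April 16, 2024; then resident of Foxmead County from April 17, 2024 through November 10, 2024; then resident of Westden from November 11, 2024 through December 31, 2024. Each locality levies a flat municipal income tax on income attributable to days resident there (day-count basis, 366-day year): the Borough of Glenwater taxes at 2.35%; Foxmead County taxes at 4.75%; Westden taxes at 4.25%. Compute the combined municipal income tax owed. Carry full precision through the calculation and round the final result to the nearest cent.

The Borough of Glenwater, January 1 – April 16, 2024: 107 days → €70,500 × 2.35% × 107/366 = €484.3504
Foxmead County, April 17 – November 10, 2024: 208 days → €70,500 × 4.75% × 208/366 = €1,903.1148
Westden, November 11 – December 31, 2024: 51 days → €70,500 × 4.25% × 51/366 = €417.5102
Total = €2,804.9754

€2,804.98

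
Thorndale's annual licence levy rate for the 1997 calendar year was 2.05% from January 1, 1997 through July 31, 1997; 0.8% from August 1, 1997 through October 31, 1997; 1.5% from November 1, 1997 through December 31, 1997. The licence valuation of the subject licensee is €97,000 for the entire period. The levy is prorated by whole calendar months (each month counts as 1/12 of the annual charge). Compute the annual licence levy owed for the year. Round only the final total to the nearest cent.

€1,596.46

January 1 – July 31, 1997: 7 months at 2.05% → €97,000 × 2.05% × 7/12 = €1,159.9583
August 1 – October 31, 1997: 3 months at 0.8% → €97,000 × 0.8% × 3/12 = €194.0000
November 1 – December 31, 1997: 2 months at 1.5% → €97,000 × 1.5% × 2/12 = €242.5000
Total = €1,596.4583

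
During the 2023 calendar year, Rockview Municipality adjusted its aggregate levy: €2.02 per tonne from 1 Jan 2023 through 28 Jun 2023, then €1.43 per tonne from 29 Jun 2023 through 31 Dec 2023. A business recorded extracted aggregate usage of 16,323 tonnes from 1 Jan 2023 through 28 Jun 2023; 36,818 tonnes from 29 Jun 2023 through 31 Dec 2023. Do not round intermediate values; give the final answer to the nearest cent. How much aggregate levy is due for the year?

1 Jan – 28 Jun 2023: 16,323 tonnes at €2.02/tonne → €32972.46
29 Jun – 31 Dec 2023: 36,818 tonnes at €1.43/tonne → €52649.74

€85622.20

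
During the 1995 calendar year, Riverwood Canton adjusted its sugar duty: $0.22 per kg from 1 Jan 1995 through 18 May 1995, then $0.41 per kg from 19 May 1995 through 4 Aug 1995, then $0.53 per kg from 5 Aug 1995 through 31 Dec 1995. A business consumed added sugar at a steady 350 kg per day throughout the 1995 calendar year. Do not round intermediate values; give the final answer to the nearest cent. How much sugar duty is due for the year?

$49458.50

1 Jan – 18 May 1995: 138 days × 350 kg/day = 48,300 kg at $0.22/kg → $10626.00
19 May – 4 Aug 1995: 78 days × 350 kg/day = 27,300 kg at $0.41/kg → $11193.00
5 Aug – 31 Dec 1995: 149 days × 350 kg/day = 52,150 kg at $0.53/kg → $27639.50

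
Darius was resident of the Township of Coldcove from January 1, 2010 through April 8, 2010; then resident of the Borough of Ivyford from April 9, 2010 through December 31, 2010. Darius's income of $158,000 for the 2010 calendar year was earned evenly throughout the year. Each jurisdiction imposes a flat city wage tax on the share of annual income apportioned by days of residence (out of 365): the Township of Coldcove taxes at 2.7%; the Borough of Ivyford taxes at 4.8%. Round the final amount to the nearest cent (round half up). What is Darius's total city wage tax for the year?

$6,693.14

The Township of Coldcove, January 1 – April 8, 2010: 98 days → $158,000 × 2.7% × 98/365 = $1,145.3918
The Borough of Ivyford, April 9 – December 31, 2010: 267 days → $158,000 × 4.8% × 267/365 = $5,547.7479
Total = $6,693.1397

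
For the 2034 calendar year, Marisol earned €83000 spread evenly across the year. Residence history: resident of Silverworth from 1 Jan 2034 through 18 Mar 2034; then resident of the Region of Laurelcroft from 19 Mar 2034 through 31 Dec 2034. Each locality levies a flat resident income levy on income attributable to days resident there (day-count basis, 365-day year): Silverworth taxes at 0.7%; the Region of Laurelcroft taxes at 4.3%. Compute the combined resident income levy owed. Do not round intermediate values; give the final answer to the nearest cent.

Silverworth, 1 Jan – 18 Mar 2034: 77 days → €83000 × 0.7% × 77/365 = €122.5671
The Region of Laurelcroft, 19 Mar – 31 Dec 2034: 288 days → €83000 × 4.3% × 288/365 = €2816.0877
Total = €2938.6548

€2938.65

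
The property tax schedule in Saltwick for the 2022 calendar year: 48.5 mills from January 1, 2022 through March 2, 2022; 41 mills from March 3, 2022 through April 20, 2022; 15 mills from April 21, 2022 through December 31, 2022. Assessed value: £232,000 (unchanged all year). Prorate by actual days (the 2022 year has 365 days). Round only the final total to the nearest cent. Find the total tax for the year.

January 1 – March 2, 2022: 61 days at 48.5 mills → £232,000 × 4.85% × 61/365 = £1,880.4712
March 3 – April 20, 2022: 49 days at 41 mills → £232,000 × 4.1% × 49/365 = £1,276.9534
April 21 – December 31, 2022: 255 days at 15 mills → £232,000 × 1.5% × 255/365 = £2,431.2329
Total = £5,588.6575

£5,588.66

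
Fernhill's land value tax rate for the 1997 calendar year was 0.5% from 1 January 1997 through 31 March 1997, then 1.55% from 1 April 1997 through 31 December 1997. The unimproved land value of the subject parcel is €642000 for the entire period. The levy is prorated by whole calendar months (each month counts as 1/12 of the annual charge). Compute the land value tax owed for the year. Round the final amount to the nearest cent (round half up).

€8265.75

1 January – 31 March 1997: 3 months at 0.5% → €642000 × 0.5% × 3/12 = €802.5000
1 April – 31 December 1997: 9 months at 1.55% → €642000 × 1.55% × 9/12 = €7463.2500
Total = €8265.7500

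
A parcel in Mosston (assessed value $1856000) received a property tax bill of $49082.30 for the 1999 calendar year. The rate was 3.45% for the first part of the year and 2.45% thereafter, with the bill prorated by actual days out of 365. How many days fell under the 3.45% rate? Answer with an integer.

Let d = days at the first rate; then 365 − d days at the second rate.
$1856000 × [3.45%·d + 2.45%·(365−d)] / 365 = $49082.30
Solving gives d = 71, so the new rate took effect on 13 Mar 1999.

71 days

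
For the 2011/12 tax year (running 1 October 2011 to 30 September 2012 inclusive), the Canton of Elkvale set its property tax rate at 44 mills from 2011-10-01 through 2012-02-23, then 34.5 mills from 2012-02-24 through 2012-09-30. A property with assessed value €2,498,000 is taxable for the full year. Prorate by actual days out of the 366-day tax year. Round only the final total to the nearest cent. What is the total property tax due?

2011-10-01 to 2012-02-23: 146 days at 44 mills → €2,498,000 × 4.4% × 146/366 = €43,844.6776
2012-02-24 to 2012-09-30: 220 days at 34.5 mills → €2,498,000 × 3.45% × 220/366 = €51,802.7869
Total = €95,647.4645

€95,647.46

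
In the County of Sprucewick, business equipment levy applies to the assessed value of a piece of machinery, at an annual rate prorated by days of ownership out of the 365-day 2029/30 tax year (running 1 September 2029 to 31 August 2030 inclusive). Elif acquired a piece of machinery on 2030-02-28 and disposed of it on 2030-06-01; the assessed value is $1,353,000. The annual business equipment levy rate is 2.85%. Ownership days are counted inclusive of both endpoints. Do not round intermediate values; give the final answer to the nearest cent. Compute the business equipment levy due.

$9,930.65

Days held (2030-02-28 to 2030-06-01): 94 out of 365
Tax = $1,353,000 × 2.85% × 94/365 = $9,930.6493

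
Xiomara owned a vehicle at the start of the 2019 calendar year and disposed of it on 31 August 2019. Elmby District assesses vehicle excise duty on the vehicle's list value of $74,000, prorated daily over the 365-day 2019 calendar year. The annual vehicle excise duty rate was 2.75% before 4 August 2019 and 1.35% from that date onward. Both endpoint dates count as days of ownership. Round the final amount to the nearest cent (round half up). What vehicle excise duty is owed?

$1,275.33

1 January – 3 August 2019: 215 days at 2.75% → $74,000 × 2.75% × 215/365 = $1,198.6986
4 August – 31 August 2019: 28 days at 1.35% → $74,000 × 1.35% × 28/365 = $76.6356
Total = $1,275.3342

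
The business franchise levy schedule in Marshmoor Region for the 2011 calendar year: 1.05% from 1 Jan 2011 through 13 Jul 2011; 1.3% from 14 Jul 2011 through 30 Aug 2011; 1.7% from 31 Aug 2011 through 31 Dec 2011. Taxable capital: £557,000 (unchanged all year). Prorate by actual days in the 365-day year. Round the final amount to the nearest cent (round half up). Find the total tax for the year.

£7,251.68

1 Jan – 13 Jul 2011: 194 days at 1.05% → £557,000 × 1.05% × 194/365 = £3,108.5178
14 Jul – 30 Aug 2011: 48 days at 1.3% → £557,000 × 1.3% × 48/365 = £952.2411
31 Aug – 31 Dec 2011: 123 days at 1.7% → £557,000 × 1.7% × 123/365 = £3,190.9233
Total = £7,251.6822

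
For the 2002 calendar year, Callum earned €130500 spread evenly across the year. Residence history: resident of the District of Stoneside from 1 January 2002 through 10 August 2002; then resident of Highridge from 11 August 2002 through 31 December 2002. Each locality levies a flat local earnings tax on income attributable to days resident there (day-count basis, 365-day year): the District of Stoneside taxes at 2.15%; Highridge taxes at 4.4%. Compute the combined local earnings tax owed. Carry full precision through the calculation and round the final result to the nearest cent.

The District of Stoneside, 1 January – 10 August 2002: 222 days → €130500 × 2.15% × 222/365 = €1706.5110
Highridge, 11 August – 31 December 2002: 143 days → €130500 × 4.4% × 143/365 = €2249.6055
Total = €3956.1164

€3956.12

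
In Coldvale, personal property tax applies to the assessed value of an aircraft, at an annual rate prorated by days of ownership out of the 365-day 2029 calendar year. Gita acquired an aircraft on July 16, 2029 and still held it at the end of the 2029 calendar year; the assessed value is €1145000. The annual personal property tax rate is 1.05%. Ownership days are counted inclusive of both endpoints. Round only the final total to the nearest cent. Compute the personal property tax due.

€5566.58

Days held (July 16 – December 31, 2029): 169 out of 365
Tax = €1145000 × 1.05% × 169/365 = €5566.5822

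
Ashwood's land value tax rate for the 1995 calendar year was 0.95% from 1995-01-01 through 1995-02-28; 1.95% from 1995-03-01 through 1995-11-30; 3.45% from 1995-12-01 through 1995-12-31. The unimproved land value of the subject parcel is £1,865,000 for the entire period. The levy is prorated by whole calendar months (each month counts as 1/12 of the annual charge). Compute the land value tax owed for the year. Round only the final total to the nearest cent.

1995-01-01 to 1995-02-28: 2 months at 0.95% → £1,865,000 × 0.95% × 2/12 = £2,952.9167
1995-03-01 to 1995-11-30: 9 months at 1.95% → £1,865,000 × 1.95% × 9/12 = £27,275.6250
1995-12-01 to 1995-12-31: 1 month at 3.45% → £1,865,000 × 3.45% × 1/12 = £5,361.8750
Total = £35,590.4167

£35,590.42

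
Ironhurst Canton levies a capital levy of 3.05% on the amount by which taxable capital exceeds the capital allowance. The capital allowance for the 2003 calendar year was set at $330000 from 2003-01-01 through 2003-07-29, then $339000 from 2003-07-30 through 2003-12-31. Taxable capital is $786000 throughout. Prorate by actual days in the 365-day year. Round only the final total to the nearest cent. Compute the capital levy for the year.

$13791.43

2003-01-01 to 2003-07-29: 210 days, exemption $330000 → ($786000 − $330000) × 3.05% × 210/365 = $8001.8630
2003-07-30 to 2003-12-31: 155 days, exemption $339000 → ($786000 − $339000) × 3.05% × 155/365 = $5789.5685
Total = $13791.4315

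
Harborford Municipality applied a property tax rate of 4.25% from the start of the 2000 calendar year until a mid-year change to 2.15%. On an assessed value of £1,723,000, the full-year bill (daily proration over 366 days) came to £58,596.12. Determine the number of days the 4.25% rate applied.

218 days

Let d = days at the first rate; then 366 − d days at the second rate.
£1,723,000 × [4.25%·d + 2.15%·(366−d)] / 366 = £58,596.12
Solving gives d = 218, so the new rate took effect on 6 August 2000.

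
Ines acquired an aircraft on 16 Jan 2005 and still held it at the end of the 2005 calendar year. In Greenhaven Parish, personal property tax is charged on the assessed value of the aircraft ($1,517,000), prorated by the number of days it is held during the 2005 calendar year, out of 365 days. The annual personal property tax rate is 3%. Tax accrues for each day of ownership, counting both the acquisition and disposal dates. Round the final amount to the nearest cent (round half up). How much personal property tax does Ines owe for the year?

$43,639.73

Days held (16 Jan – 31 Dec 2005): 350 out of 365
Tax = $1,517,000 × 3% × 350/365 = $43,639.7260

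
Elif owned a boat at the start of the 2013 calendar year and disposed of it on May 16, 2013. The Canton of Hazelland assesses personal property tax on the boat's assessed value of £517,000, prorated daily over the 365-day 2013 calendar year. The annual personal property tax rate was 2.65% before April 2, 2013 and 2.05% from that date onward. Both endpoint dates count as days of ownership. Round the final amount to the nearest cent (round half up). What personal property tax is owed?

January 1 – April 1, 2013: 91 days at 2.65% → £517,000 × 2.65% × 91/365 = £3,415.7411
April 2 – May 16, 2013: 45 days at 2.05% → £517,000 × 2.05% × 45/365 = £1,306.6644
Total = £4,722.4055

£4,722.41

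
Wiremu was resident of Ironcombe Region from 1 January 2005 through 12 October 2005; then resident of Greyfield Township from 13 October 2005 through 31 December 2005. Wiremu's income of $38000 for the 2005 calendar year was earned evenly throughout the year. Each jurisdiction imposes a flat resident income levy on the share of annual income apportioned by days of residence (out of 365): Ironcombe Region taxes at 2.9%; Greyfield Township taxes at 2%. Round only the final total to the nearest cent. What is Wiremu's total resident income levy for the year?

$1027.04

Ironcombe Region, 1 January – 12 October 2005: 285 days → $38000 × 2.9% × 285/365 = $860.4658
Greyfield Township, 13 October – 31 December 2005: 80 days → $38000 × 2% × 80/365 = $166.5753
Total = $1027.0411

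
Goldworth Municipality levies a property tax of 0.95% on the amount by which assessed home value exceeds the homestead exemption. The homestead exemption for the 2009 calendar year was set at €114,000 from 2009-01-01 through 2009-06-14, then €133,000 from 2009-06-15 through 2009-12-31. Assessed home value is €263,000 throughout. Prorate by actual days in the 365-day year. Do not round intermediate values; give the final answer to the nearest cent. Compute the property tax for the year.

2009-01-01 to 2009-06-14: 165 days, exemption €114,000 → (€263,000 − €114,000) × 0.95% × 165/365 = €639.8836
2009-06-15 to 2009-12-31: 200 days, exemption €133,000 → (€263,000 − €133,000) × 0.95% × 200/365 = €676.7123
Total = €1,316.5959

€1,316.60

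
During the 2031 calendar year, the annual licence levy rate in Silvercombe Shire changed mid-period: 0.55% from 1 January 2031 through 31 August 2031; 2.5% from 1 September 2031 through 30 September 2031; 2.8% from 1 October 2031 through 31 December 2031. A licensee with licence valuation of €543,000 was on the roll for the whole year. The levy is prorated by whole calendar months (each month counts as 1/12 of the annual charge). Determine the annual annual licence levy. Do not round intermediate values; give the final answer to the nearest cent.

€6,923.25

1 January – 31 August 2031: 8 months at 0.55% → €543,000 × 0.55% × 8/12 = €1,991.0000
1 September – 30 September 2031: 1 month at 2.5% → €543,000 × 2.5% × 1/12 = €1,131.2500
1 October – 31 December 2031: 3 months at 2.8% → €543,000 × 2.8% × 3/12 = €3,801.0000
Total = €6,923.2500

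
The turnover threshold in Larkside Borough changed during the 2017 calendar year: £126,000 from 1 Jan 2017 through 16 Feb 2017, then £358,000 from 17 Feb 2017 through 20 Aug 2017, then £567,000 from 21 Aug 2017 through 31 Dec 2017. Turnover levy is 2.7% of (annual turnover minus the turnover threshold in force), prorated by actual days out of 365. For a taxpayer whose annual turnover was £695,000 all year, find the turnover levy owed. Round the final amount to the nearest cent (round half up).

£7,849.38

1 Jan – 16 Feb 2017: 47 days, exemption £126,000 → (£695,000 − £126,000) × 2.7% × 47/365 = £1,978.2493
17 Feb – 20 Aug 2017: 185 days, exemption £358,000 → (£695,000 − £358,000) × 2.7% × 185/365 = £4,611.8219
21 Aug – 31 Dec 2017: 133 days, exemption £567,000 → (£695,000 − £567,000) × 2.7% × 133/365 = £1,259.3096
Total = £7,849.3808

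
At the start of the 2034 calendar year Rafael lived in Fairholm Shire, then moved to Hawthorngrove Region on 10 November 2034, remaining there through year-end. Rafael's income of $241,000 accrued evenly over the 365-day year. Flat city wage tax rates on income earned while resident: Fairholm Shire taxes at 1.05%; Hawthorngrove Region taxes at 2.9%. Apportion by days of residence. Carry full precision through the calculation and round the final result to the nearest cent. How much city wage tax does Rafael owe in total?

$3,165.68

Fairholm Shire, 1 January – 9 November 2034: 313 days → $241,000 × 1.05% × 313/365 = $2,169.9904
Hawthorngrove Region, 10 November – 31 December 2034: 52 days → $241,000 × 2.9% × 52/365 = $995.6932
Total = $3,165.6836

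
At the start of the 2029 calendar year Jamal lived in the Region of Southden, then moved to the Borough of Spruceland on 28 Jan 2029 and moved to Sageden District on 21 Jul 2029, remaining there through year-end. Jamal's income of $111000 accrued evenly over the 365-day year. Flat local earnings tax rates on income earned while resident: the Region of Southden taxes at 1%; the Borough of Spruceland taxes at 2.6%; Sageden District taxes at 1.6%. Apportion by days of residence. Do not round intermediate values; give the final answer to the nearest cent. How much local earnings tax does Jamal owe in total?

The Region of Southden, 1 Jan – 27 Jan 2029: 27 days → $111000 × 1% × 27/365 = $82.1096
The Borough of Spruceland, 28 Jan – 20 Jul 2029: 174 days → $111000 × 2.6% × 174/365 = $1375.7918
Sageden District, 21 Jul – 31 Dec 2029: 164 days → $111000 × 1.6% × 164/365 = $797.9836
Total = $2255.8849

$2255.88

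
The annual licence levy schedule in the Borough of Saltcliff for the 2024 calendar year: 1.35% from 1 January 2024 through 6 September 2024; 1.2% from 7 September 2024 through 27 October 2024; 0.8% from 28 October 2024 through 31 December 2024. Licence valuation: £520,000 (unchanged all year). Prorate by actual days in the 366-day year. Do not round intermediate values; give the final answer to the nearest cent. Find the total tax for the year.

1 January – 6 September 2024: 250 days at 1.35% → £520,000 × 1.35% × 250/366 = £4,795.0820
7 September – 27 October 2024: 51 days at 1.2% → £520,000 × 1.2% × 51/366 = £869.5082
28 October – 31 December 2024: 65 days at 0.8% → £520,000 × 0.8% × 65/366 = £738.7978
Total = £6,403.3880

£6,403.39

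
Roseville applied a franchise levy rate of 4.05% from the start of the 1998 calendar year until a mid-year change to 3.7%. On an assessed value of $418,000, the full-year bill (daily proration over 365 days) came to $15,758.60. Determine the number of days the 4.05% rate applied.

73 days

Let d = days at the first rate; then 365 − d days at the second rate.
$418,000 × [4.05%·d + 3.7%·(365−d)] / 365 = $15,758.60
Solving gives d = 73, so the new rate took effect on March 15, 1998.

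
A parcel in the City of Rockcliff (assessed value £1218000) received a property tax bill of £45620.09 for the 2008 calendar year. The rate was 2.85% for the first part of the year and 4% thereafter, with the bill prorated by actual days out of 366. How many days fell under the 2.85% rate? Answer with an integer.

81 days

Let d = days at the first rate; then 366 − d days at the second rate.
£1218000 × [2.85%·d + 4%·(366−d)] / 366 = £45620.09
Solving gives d = 81, so the new rate took effect on 22 March 2008.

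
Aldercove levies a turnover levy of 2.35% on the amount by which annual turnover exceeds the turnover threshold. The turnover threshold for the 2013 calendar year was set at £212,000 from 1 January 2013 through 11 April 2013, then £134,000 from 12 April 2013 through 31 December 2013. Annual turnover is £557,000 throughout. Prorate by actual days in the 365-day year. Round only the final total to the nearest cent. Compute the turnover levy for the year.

£9,433.29

1 January – 11 April 2013: 101 days, exemption £212,000 → (£557,000 − £212,000) × 2.35% × 101/365 = £2,243.4452
12 April – 31 December 2013: 264 days, exemption £134,000 → (£557,000 − £134,000) × 2.35% × 264/365 = £7,189.8411
Total = £9,433.2863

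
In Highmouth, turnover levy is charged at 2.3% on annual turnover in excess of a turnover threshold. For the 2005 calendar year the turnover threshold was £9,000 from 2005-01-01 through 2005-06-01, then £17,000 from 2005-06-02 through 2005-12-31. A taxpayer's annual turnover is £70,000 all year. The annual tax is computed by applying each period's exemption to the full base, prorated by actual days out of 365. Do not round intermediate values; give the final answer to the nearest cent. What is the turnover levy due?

2005-01-01 to 2005-06-01: 152 days, exemption £9,000 → (£70,000 − £9,000) × 2.3% × 152/365 = £584.2630
2005-06-02 to 2005-12-31: 213 days, exemption £17,000 → (£70,000 − £17,000) × 2.3% × 213/365 = £711.3616
Total = £1,295.6247

£1,295.62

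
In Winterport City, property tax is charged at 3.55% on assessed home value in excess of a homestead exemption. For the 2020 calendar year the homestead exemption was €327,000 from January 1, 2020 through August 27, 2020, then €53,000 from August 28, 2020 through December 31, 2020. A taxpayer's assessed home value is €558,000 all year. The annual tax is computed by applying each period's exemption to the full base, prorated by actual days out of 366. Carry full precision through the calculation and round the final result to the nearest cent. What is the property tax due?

January 1 – August 27, 2020: 240 days, exemption €327,000 → (€558,000 − €327,000) × 3.55% × 240/366 = €5,377.3770
August 28 – December 31, 2020: 126 days, exemption €53,000 → (€558,000 − €53,000) × 3.55% × 126/366 = €6,171.7623
Total = €11,549.1393

€11,549.14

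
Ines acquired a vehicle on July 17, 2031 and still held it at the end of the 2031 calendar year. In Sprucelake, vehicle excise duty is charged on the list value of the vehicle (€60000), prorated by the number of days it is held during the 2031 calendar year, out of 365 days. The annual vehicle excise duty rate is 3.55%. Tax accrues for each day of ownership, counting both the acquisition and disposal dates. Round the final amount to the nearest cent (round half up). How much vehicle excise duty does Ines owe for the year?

Days held (July 17 – December 31, 2031): 168 out of 365
Tax = €60000 × 3.55% × 168/365 = €980.3836

€980.38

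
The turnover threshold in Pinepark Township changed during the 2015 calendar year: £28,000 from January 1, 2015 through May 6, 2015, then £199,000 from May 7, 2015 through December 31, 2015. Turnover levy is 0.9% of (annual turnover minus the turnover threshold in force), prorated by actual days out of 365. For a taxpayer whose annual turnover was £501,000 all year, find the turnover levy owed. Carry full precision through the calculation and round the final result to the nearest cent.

£3,249.27

January 1 – May 6, 2015: 126 days, exemption £28,000 → (£501,000 − £28,000) × 0.9% × 126/365 = £1,469.5397
May 7 – December 31, 2015: 239 days, exemption £199,000 → (£501,000 − £199,000) × 0.9% × 239/365 = £1,779.7315
Total = £3,249.2712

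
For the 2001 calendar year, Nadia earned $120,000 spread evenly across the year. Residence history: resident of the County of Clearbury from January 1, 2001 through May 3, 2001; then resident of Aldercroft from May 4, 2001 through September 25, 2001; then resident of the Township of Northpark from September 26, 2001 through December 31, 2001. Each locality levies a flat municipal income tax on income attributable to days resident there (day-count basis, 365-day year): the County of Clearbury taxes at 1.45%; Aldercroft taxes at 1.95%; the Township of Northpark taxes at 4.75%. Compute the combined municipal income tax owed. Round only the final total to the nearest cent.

$3,030.74

The County of Clearbury, January 1 – May 3, 2001: 123 days → $120,000 × 1.45% × 123/365 = $586.3562
Aldercroft, May 4 – September 25, 2001: 145 days → $120,000 × 1.95% × 145/365 = $929.5890
The Township of Northpark, September 26 – December 31, 2001: 97 days → $120,000 × 4.75% × 97/365 = $1,514.7945
Total = $3,030.7397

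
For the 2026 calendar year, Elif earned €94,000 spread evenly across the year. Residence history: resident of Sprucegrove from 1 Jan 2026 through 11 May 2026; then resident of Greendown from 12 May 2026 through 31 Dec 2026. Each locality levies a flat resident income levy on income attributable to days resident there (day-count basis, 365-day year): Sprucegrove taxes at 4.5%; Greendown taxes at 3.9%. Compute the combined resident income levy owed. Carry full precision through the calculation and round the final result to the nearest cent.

€3,868.42

Sprucegrove, 1 Jan – 11 May 2026: 131 days → €94,000 × 4.5% × 131/365 = €1,518.1644
Greendown, 12 May – 31 Dec 2026: 234 days → €94,000 × 3.9% × 234/365 = €2,350.2575
Total = €3,868.4219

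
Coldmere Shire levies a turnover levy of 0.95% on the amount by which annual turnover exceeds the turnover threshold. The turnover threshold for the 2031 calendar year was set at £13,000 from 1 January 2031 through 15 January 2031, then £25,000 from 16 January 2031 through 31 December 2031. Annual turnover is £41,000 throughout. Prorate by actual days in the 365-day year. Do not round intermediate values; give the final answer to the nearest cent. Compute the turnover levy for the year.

1 January – 15 January 2031: 15 days, exemption £13,000 → (£41,000 − £13,000) × 0.95% × 15/365 = £10.9315
16 January – 31 December 2031: 350 days, exemption £25,000 → (£41,000 − £25,000) × 0.95% × 350/365 = £145.7534
Total = £156.6849

£156.68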